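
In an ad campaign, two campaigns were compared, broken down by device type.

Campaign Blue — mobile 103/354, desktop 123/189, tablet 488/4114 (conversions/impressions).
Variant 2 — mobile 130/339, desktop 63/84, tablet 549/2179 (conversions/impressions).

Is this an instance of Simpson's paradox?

No

Mobile: Campaign Blue 103/354 = 29.1%, Variant 2 130/339 = 38.3% → Variant 2
Desktop: Campaign Blue 123/189 = 65.1%, Variant 2 63/84 = 75.0% → Variant 2
Tablet: Campaign Blue 488/4114 = 11.9%, Variant 2 549/2179 = 25.2% → Variant 2
Overall: Campaign Blue 714/4657 = 15.3%, Variant 2 742/2602 = 28.5% → Variant 2
Variant 2 wins overall and in every device group — no reversal.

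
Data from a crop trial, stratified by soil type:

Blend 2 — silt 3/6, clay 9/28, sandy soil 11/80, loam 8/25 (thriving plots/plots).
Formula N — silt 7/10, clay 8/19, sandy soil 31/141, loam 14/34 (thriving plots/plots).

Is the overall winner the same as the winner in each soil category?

Silt: Blend 2 3/6 = 50.0%, Formula N 7/10 = 70.0% → Formula N
Clay: Blend 2 9/28 = 32.1%, Formula N 8/19 = 42.1% → Formula N
Sandy soil: Blend 2 11/80 = 13.8%, Formula N 31/141 = 22.0% → Formula N
Loam: Blend 2 8/25 = 32.0%, Formula N 14/34 = 41.2% → Formula N
Overall: Blend 2 31/139 = 22.3%, Formula N 60/204 = 29.4% → Formula N
Formula N wins overall and in every soil group — no reversal.

Yes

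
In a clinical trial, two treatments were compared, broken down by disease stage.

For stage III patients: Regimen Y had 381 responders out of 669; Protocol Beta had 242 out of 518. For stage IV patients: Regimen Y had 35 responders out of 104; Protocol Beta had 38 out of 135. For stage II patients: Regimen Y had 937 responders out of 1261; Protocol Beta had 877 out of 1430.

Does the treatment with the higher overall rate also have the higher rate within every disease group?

Stage III: Regimen Y 381/669 = 57.0%, Protocol Beta 242/518 = 46.7% → Regimen Y
Stage IV: Regimen Y 35/104 = 33.7%, Protocol Beta 38/135 = 28.1% → Regimen Y
Stage II: Regimen Y 937/1261 = 74.3%, Protocol Beta 877/1430 = 61.3% → Regimen Y
Overall: Regimen Y 1353/2034 = 66.5%, Protocol Beta 1157/2083 = 55.5% → Regimen Y
Regimen Y wins overall and in every disease group — no reversal.

Yes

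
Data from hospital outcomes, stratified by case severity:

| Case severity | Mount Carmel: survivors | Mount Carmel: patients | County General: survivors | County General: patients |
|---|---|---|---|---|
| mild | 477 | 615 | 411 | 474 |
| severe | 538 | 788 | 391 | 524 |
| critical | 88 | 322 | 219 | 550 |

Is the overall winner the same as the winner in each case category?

Yes

Mild: Mount Carmel 477/615 = 77.6%, County General 411/474 = 86.7% → County General
Severe: Mount Carmel 538/788 = 68.3%, County General 391/524 = 74.6% → County General
Critical: Mount Carmel 88/322 = 27.3%, County General 219/550 = 39.8% → County General
Overall: Mount Carmel 1103/1725 = 63.9%, County General 1021/1548 = 66.0% → County General
County General wins overall and in every case group — no reversal.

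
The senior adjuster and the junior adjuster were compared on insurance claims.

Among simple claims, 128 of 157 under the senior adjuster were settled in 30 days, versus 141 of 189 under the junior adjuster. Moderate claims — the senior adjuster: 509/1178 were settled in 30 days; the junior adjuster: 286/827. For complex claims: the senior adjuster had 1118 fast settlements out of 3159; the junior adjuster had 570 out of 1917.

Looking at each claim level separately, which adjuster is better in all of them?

the senior adjuster

Simple: the senior adjuster 128/157 = 81.5%, the junior adjuster 141/189 = 74.6% → the senior adjuster
Moderate: the senior adjuster 509/1178 = 43.2%, the junior adjuster 286/827 = 34.6% → the senior adjuster
Complex: the senior adjuster 1118/3159 = 35.4%, the junior adjuster 570/1917 = 29.7% → the senior adjuster
The senior adjuster has the higher rate in all 3 groups.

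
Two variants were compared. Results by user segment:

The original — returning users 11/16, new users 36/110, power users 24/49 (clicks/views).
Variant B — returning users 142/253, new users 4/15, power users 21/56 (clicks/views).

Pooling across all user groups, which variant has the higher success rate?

Variant B

Returning users: the original 11/16 = 68.8%, Variant B 142/253 = 56.1% → the original
New users: the original 36/110 = 32.7%, Variant B 4/15 = 26.7% → the original
Power users: the original 24/49 = 49.0%, Variant B 21/56 = 37.5% → the original
Overall: the original 71/175 = 40.6%, Variant B 167/324 = 51.5% → Variant B
(The original wins every user group but Variant B wins overall — the original's views skew toward the low-rate new users group.)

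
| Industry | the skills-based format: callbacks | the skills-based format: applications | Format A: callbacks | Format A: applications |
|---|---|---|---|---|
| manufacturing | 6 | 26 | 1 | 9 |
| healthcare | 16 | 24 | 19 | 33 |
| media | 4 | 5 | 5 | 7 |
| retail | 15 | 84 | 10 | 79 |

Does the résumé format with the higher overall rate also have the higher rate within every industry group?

Yes

Manufacturing: the skills-based format 6/26 = 23.1%, Format A 1/9 = 11.1% → the skills-based format
Healthcare: the skills-based format 16/24 = 66.7%, Format A 19/33 = 57.6% → the skills-based format
Media: the skills-based format 4/5 = 80.0%, Format A 5/7 = 71.4% → the skills-based format
Retail: the skills-based format 15/84 = 17.9%, Format A 10/79 = 12.7% → the skills-based format
Overall: the skills-based format 41/139 = 29.5%, Format A 35/128 = 27.3% → the skills-based format
The skills-based format wins overall and in every industry group — no reversal.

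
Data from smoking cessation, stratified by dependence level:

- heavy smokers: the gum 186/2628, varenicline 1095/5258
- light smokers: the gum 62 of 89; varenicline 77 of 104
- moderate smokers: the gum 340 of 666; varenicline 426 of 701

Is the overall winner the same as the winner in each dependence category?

Heavy smokers: the gum 186/2628 = 7.1%, varenicline 1095/5258 = 20.8% → varenicline
Light smokers: the gum 62/89 = 69.7%, varenicline 77/104 = 74.0% → varenicline
Moderate smokers: the gum 340/666 = 51.1%, varenicline 426/701 = 60.8% → varenicline
Overall: the gum 588/3383 = 17.4%, varenicline 1598/6063 = 26.4% → varenicline
Varenicline wins overall and in every dependence group — no reversal.

Yes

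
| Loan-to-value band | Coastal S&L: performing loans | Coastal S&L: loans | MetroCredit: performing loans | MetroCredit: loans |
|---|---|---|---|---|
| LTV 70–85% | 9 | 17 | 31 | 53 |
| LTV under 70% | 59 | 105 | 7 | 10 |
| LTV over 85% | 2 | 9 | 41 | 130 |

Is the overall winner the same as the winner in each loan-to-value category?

LTV 70–85%: Coastal S&L 9/17 = 52.9%, MetroCredit 31/53 = 58.5% → MetroCredit
LTV under 70%: Coastal S&L 59/105 = 56.2%, MetroCredit 7/10 = 70.0% → MetroCredit
LTV over 85%: Coastal S&L 2/9 = 22.2%, MetroCredit 41/130 = 31.5% → MetroCredit
Overall: Coastal S&L 70/131 = 53.4%, MetroCredit 79/193 = 40.9% → Coastal S&L
MetroCredit wins each loan-to-value group but Coastal S&L wins overall — the comparison reverses. MetroCredit's loans skew toward LTV over 85%, which has a lower base rate.

No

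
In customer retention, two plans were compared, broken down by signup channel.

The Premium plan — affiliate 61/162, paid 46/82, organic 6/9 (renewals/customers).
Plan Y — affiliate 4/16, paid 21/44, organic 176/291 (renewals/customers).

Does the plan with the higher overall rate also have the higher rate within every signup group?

Affiliate: the Premium plan 61/162 = 37.7%, Plan Y 4/16 = 25.0% → the Premium plan
Paid: the Premium plan 46/82 = 56.1%, Plan Y 21/44 = 47.7% → the Premium plan
Organic: the Premium plan 6/9 = 66.7%, Plan Y 176/291 = 60.5% → the Premium plan
Overall: the Premium plan 113/253 = 44.7%, Plan Y 201/351 = 57.3% → Plan Y
The Premium plan wins each signup group but Plan Y wins overall — the comparison reverses. The Premium plan's customers skew toward affiliate, which has a lower base rate.

No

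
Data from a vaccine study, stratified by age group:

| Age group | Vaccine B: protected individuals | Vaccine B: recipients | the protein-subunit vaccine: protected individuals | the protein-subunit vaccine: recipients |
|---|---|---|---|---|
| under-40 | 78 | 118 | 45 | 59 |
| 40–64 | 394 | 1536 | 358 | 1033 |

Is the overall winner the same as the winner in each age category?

Under-40: Vaccine B 78/118 = 66.1%, the protein-subunit vaccine 45/59 = 76.3% → the protein-subunit vaccine
40–64: Vaccine B 394/1536 = 25.7%, the protein-subunit vaccine 358/1033 = 34.7% → the protein-subunit vaccine
Overall: Vaccine B 472/1654 = 28.5%, the protein-subunit vaccine 403/1092 = 36.9% → the protein-subunit vaccine
The protein-subunit vaccine wins overall and in every age group — no reversal.

Yes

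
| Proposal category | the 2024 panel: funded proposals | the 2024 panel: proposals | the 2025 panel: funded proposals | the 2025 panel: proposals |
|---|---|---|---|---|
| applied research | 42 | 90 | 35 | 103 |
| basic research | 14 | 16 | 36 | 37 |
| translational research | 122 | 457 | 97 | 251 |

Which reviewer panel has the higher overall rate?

Applied research: the 2024 panel 42/90 = 46.7%, the 2025 panel 35/103 = 34.0% → the 2024 panel
Basic research: the 2024 panel 14/16 = 87.5%, the 2025 panel 36/37 = 97.3% → the 2025 panel
Translational research: the 2024 panel 122/457 = 26.7%, the 2025 panel 97/251 = 38.6% → the 2025 panel
Overall: the 2024 panel 178/563 = 31.6%, the 2025 panel 168/391 = 43.0% → the 2025 panel
(Neither sweeps every proposal group, but the 2025 panel has the higher pooled rate.)

the 2025 panel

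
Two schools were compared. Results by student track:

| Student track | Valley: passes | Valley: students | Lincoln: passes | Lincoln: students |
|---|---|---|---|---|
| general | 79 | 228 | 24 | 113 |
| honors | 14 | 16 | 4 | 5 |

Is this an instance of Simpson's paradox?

General: Valley 79/228 = 34.6%, Lincoln 24/113 = 21.2% → Valley
Honors: Valley 14/16 = 87.5%, Lincoln 4/5 = 80.0% → Valley
Overall: Valley 93/244 = 38.1%, Lincoln 28/118 = 23.7% → Valley
Valley wins overall and in every student group — no reversal.

No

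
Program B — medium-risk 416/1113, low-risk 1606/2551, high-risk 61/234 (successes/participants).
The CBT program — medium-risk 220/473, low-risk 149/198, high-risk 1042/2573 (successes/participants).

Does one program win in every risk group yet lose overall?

Yes

Medium-risk: Program B 416/1113 = 37.4%, the CBT program 220/473 = 46.5% → the CBT program
Low-risk: Program B 1606/2551 = 63.0%, the CBT program 149/198 = 75.3% → the CBT program
High-risk: Program B 61/234 = 26.1%, the CBT program 1042/2573 = 40.5% → the CBT program
Overall: Program B 2083/3898 = 53.4%, the CBT program 1411/3244 = 43.5% → Program B
The CBT program wins each risk group but Program B wins overall — the comparison reverses. The CBT program's participants skew toward high-risk, which has a lower base rate.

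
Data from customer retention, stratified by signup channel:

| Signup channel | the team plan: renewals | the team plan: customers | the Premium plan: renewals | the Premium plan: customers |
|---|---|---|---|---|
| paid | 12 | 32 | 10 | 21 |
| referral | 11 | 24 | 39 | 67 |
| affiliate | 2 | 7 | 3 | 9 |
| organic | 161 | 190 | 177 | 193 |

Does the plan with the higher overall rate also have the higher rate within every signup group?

Yes

Paid: the team plan 12/32 = 37.5%, the Premium plan 10/21 = 47.6% → the Premium plan
Referral: the team plan 11/24 = 45.8%, the Premium plan 39/67 = 58.2% → the Premium plan
Affiliate: the team plan 2/7 = 28.6%, the Premium plan 3/9 = 33.3% → the Premium plan
Organic: the team plan 161/190 = 84.7%, the Premium plan 177/193 = 91.7% → the Premium plan
Overall: the team plan 186/253 = 73.5%, the Premium plan 229/290 = 79.0% → the Premium plan
The Premium plan wins overall and in every signup group — no reversal.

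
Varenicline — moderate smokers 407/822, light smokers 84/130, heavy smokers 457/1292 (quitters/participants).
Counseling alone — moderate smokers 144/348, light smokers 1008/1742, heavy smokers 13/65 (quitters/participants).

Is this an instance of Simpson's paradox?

Yes

Moderate smokers: varenicline 407/822 = 49.5%, counseling alone 144/348 = 41.4% → varenicline
Light smokers: varenicline 84/130 = 64.6%, counseling alone 1008/1742 = 57.9% → varenicline
Heavy smokers: varenicline 457/1292 = 35.4%, counseling alone 13/65 = 20.0% → varenicline
Overall: varenicline 948/2244 = 42.2%, counseling alone 1165/2155 = 54.1% → counseling alone
Varenicline wins each dependence group but counseling alone wins overall — the comparison reverses. Varenicline's participants skew toward heavy smokers, which has a lower base rate.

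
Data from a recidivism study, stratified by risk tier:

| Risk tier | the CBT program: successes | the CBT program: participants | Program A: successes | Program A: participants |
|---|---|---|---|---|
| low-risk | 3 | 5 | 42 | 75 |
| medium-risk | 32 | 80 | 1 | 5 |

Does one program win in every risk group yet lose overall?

Yes

Low-risk: the CBT program 3/5 = 60.0%, Program A 42/75 = 56.0% → the CBT program
Medium-risk: the CBT program 32/80 = 40.0%, Program A 1/5 = 20.0% → the CBT program
Overall: the CBT program 35/85 = 41.2%, Program A 43/80 = 53.8% → Program A
The CBT program wins each risk group but Program A wins overall — the comparison reverses. The CBT program's participants skew toward medium-risk, which has a lower base rate.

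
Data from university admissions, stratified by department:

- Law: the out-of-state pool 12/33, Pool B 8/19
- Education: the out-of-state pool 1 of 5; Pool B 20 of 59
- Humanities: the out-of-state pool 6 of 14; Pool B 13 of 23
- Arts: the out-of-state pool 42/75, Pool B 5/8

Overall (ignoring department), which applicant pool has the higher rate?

the out-of-state pool

Law: the out-of-state pool 12/33 = 36.4%, Pool B 8/19 = 42.1% → Pool B
Education: the out-of-state pool 1/5 = 20.0%, Pool B 20/59 = 33.9% → Pool B
Humanities: the out-of-state pool 6/14 = 42.9%, Pool B 13/23 = 56.5% → Pool B
Arts: the out-of-state pool 42/75 = 56.0%, Pool B 5/8 = 62.5% → Pool B
Overall: the out-of-state pool 61/127 = 48.0%, Pool B 46/109 = 42.2% → the out-of-state pool
(Pool B wins every department group but the out-of-state pool wins overall — Pool B's applicants skew toward the low-rate Education group.)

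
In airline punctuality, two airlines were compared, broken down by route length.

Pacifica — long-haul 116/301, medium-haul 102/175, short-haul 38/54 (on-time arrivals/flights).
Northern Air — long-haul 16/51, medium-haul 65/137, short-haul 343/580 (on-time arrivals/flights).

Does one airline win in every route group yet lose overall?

Yes

Long-haul: Pacifica 116/301 = 38.5%, Northern Air 16/51 = 31.4% → Pacifica
Medium-haul: Pacifica 102/175 = 58.3%, Northern Air 65/137 = 47.4% → Pacifica
Short-haul: Pacifica 38/54 = 70.4%, Northern Air 343/580 = 59.1% → Pacifica
Overall: Pacifica 256/530 = 48.3%, Northern Air 424/768 = 55.2% → Northern Air
Pacifica wins each route group but Northern Air wins overall — the comparison reverses. Pacifica's flights skew toward long-haul, which has a lower base rate.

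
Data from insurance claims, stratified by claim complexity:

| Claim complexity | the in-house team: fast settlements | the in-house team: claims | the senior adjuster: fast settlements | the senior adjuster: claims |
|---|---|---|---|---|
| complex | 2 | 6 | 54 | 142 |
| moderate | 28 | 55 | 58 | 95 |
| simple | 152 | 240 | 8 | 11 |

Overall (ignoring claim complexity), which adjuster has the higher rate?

the in-house team

Complex: the in-house team 2/6 = 33.3%, the senior adjuster 54/142 = 38.0% → the senior adjuster
Moderate: the in-house team 28/55 = 50.9%, the senior adjuster 58/95 = 61.1% → the senior adjuster
Simple: the in-house team 152/240 = 63.3%, the senior adjuster 8/11 = 72.7% → the senior adjuster
Overall: the in-house team 182/301 = 60.5%, the senior adjuster 120/248 = 48.4% → the in-house team
(The senior adjuster wins every claim group but the in-house team wins overall — the senior adjuster's claims skew toward the low-rate complex group.)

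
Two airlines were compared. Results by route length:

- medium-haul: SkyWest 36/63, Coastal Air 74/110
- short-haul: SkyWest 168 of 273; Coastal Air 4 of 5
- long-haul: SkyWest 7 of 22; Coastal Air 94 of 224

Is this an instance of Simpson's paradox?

Yes

Medium-haul: SkyWest 36/63 = 57.1%, Coastal Air 74/110 = 67.3% → Coastal Air
Short-haul: SkyWest 168/273 = 61.5%, Coastal Air 4/5 = 80.0% → Coastal Air
Long-haul: SkyWest 7/22 = 31.8%, Coastal Air 94/224 = 42.0% → Coastal Air
Overall: SkyWest 211/358 = 58.9%, Coastal Air 172/339 = 50.7% → SkyWest
Coastal Air wins each route group but SkyWest wins overall — the comparison reverses. Coastal Air's flights skew toward long-haul, which has a lower base rate.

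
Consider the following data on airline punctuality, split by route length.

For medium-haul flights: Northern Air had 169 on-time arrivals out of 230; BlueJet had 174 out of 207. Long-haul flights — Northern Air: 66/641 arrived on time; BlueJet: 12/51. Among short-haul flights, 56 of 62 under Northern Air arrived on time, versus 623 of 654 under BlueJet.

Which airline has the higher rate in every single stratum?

Medium-haul: Northern Air 169/230 = 73.5%, BlueJet 174/207 = 84.1% → BlueJet
Long-haul: Northern Air 66/641 = 10.3%, BlueJet 12/51 = 23.5% → BlueJet
Short-haul: Northern Air 56/62 = 90.3%, BlueJet 623/654 = 95.3% → BlueJet
BlueJet has the higher rate in all 3 groups.

BlueJet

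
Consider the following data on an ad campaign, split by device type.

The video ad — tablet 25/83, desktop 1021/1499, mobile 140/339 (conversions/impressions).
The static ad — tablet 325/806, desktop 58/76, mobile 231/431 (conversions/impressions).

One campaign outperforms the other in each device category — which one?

the static ad

Tablet: the video ad 25/83 = 30.1%, the static ad 325/806 = 40.3% → the static ad
Desktop: the video ad 1021/1499 = 68.1%, the static ad 58/76 = 76.3% → the static ad
Mobile: the video ad 140/339 = 41.3%, the static ad 231/431 = 53.6% → the static ad
The static ad has the higher rate in all 3 groups.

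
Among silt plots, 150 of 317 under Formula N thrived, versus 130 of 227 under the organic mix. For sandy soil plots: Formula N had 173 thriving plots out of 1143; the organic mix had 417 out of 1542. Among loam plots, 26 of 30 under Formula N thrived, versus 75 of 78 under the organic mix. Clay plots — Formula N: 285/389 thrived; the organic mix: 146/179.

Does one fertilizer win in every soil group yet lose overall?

No

Silt: Formula N 150/317 = 47.3%, the organic mix 130/227 = 57.3% → the organic mix
Sandy soil: Formula N 173/1143 = 15.1%, the organic mix 417/1542 = 27.0% → the organic mix
Loam: Formula N 26/30 = 86.7%, the organic mix 75/78 = 96.2% → the organic mix
Clay: Formula N 285/389 = 73.3%, the organic mix 146/179 = 81.6% → the organic mix
Overall: Formula N 634/1879 = 33.7%, the organic mix 768/2026 = 37.9% → the organic mix
The organic mix wins overall and in every soil group — no reversal.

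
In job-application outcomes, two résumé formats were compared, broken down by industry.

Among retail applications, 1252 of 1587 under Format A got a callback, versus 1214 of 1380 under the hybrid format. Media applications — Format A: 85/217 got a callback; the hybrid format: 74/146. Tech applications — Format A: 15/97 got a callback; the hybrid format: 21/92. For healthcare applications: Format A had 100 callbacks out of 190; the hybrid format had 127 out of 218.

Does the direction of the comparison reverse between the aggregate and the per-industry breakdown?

Retail: Format A 1252/1587 = 78.9%, the hybrid format 1214/1380 = 88.0% → the hybrid format
Media: Format A 85/217 = 39.2%, the hybrid format 74/146 = 50.7% → the hybrid format
Tech: Format A 15/97 = 15.5%, the hybrid format 21/92 = 22.8% → the hybrid format
Healthcare: Format A 100/190 = 52.6%, the hybrid format 127/218 = 58.3% → the hybrid format
Overall: Format A 1452/2091 = 69.4%, the hybrid format 1436/1836 = 78.2% → the hybrid format
The hybrid format wins overall and in every industry group — no reversal.

No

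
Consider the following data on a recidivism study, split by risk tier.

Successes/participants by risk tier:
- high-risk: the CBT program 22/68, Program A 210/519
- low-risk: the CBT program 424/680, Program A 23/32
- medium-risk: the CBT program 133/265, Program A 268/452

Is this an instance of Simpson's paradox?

High-risk: the CBT program 22/68 = 32.4%, Program A 210/519 = 40.5% → Program A
Low-risk: the CBT program 424/680 = 62.4%, Program A 23/32 = 71.9% → Program A
Medium-risk: the CBT program 133/265 = 50.2%, Program A 268/452 = 59.3% → Program A
Overall: the CBT program 579/1013 = 57.2%, Program A 501/1003 = 50.0% → the CBT program
Program A wins each risk group but the CBT program wins overall — the comparison reverses. Program A's participants skew toward high-risk, which has a lower base rate.

Yes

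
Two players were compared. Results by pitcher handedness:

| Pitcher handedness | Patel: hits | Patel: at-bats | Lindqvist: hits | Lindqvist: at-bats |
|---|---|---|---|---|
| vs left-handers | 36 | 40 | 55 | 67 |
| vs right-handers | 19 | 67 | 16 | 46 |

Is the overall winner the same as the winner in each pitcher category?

No

Vs left-handers: Patel 36/40 = 90.0%, Lindqvist 55/67 = 82.1% → Patel
Vs right-handers: Patel 19/67 = 28.4%, Lindqvist 16/46 = 34.8% → Lindqvist
Overall: Patel 55/107 = 51.4%, Lindqvist 71/113 = 62.8% → Lindqvist
Neither sweeps: Patel wins 1 of 2 groups, Lindqvist wins 1. Lindqvist wins overall but not every group — no Simpson reversal.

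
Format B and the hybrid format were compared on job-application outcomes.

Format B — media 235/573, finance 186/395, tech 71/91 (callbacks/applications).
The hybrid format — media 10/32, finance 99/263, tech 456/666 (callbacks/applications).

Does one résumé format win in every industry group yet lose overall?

Yes

Media: Format B 235/573 = 41.0%, the hybrid format 10/32 = 31.2% → Format B
Finance: Format B 186/395 = 47.1%, the hybrid format 99/263 = 37.6% → Format B
Tech: Format B 71/91 = 78.0%, the hybrid format 456/666 = 68.5% → Format B
Overall: Format B 492/1059 = 46.5%, the hybrid format 565/961 = 58.8% → the hybrid format
Format B wins each industry group but the hybrid format wins overall — the comparison reverses. Format B's applications skew toward media, which has a lower base rate.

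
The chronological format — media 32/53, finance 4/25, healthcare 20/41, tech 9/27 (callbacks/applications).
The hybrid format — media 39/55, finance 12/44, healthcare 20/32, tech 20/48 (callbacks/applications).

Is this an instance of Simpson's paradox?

Media: the chronological format 32/53 = 60.4%, the hybrid format 39/55 = 70.9% → the hybrid format
Finance: the chronological format 4/25 = 16.0%, the hybrid format 12/44 = 27.3% → the hybrid format
Healthcare: the chronological format 20/41 = 48.8%, the hybrid format 20/32 = 62.5% → the hybrid format
Tech: the chronological format 9/27 = 33.3%, the hybrid format 20/48 = 41.7% → the hybrid format
Overall: the chronological format 65/146 = 44.5%, the hybrid format 91/179 = 50.8% → the hybrid format
The hybrid format wins overall and in every industry group — no reversal.

No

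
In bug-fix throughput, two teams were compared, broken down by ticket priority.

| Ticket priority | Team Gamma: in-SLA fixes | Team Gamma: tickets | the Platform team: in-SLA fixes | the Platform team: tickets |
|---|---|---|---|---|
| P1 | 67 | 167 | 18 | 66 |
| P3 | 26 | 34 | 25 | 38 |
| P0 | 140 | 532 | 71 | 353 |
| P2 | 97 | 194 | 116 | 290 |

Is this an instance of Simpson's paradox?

P1: Team Gamma 67/167 = 40.1%, the Platform team 18/66 = 27.3% → Team Gamma
P3: Team Gamma 26/34 = 76.5%, the Platform team 25/38 = 65.8% → Team Gamma
P0: Team Gamma 140/532 = 26.3%, the Platform team 71/353 = 20.1% → Team Gamma
P2: Team Gamma 97/194 = 50.0%, the Platform team 116/290 = 40.0% → Team Gamma
Overall: Team Gamma 330/927 = 35.6%, the Platform team 230/747 = 30.8% → Team Gamma
Team Gamma wins overall and in every ticket group — no reversal.

No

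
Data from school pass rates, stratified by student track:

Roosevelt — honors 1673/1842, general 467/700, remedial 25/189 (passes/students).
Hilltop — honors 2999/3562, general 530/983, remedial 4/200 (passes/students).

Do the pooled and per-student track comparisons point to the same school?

Yes

Honors: Roosevelt 1673/1842 = 90.8%, Hilltop 2999/3562 = 84.2% → Roosevelt
General: Roosevelt 467/700 = 66.7%, Hilltop 530/983 = 53.9% → Roosevelt
Remedial: Roosevelt 25/189 = 13.2%, Hilltop 4/200 = 2.0% → Roosevelt
Overall: Roosevelt 2165/2731 = 79.3%, Hilltop 3533/4745 = 74.5% → Roosevelt
Roosevelt wins overall and in every student group — no reversal.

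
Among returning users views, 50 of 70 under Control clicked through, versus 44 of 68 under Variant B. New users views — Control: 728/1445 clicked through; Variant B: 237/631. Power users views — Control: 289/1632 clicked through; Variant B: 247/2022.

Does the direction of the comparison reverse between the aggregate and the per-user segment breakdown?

Returning users: Control 50/70 = 71.4%, Variant B 44/68 = 64.7% → Control
New users: Control 728/1445 = 50.4%, Variant B 237/631 = 37.6% → Control
Power users: Control 289/1632 = 17.7%, Variant B 247/2022 = 12.2% → Control
Overall: Control 1067/3147 = 33.9%, Variant B 528/2721 = 19.4% → Control
Control wins overall and in every user group — no reversal.

No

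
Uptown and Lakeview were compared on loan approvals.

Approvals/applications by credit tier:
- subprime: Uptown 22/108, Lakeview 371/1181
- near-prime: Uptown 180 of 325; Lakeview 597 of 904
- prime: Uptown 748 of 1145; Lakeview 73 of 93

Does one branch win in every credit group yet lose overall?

Subprime: Uptown 22/108 = 20.4%, Lakeview 371/1181 = 31.4% → Lakeview
Near-prime: Uptown 180/325 = 55.4%, Lakeview 597/904 = 66.0% → Lakeview
Prime: Uptown 748/1145 = 65.3%, Lakeview 73/93 = 78.5% → Lakeview
Overall: Uptown 950/1578 = 60.2%, Lakeview 1041/2178 = 47.8% → Uptown
Lakeview wins each credit group but Uptown wins overall — the comparison reverses. Lakeview's applications skew toward subprime, which has a lower base rate.

Yes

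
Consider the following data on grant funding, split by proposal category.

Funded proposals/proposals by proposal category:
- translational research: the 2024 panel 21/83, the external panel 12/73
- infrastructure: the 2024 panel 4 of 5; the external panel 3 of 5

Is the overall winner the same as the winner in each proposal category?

Translational research: the 2024 panel 21/83 = 25.3%, the external panel 12/73 = 16.4% → the 2024 panel
Infrastructure: the 2024 panel 4/5 = 80.0%, the external panel 3/5 = 60.0% → the 2024 panel
Overall: the 2024 panel 25/88 = 28.4%, the external panel 15/78 = 19.2% → the 2024 panel
The 2024 panel wins overall and in every proposal group — no reversal.

Yes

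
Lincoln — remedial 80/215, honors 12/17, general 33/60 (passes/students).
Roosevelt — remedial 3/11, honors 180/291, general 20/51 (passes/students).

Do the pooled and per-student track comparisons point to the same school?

No

Remedial: Lincoln 80/215 = 37.2%, Roosevelt 3/11 = 27.3% → Lincoln
Honors: Lincoln 12/17 = 70.6%, Roosevelt 180/291 = 61.9% → Lincoln
General: Lincoln 33/60 = 55.0%, Roosevelt 20/51 = 39.2% → Lincoln
Overall: Lincoln 125/292 = 42.8%, Roosevelt 203/353 = 57.5% → Roosevelt
Lincoln wins each student group but Roosevelt wins overall — the comparison reverses. Lincoln's students skew toward remedial, which has a lower base rate.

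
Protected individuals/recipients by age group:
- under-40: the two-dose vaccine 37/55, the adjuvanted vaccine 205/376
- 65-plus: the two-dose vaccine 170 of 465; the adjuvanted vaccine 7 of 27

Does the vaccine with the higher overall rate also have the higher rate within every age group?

No

Under-40: the two-dose vaccine 37/55 = 67.3%, the adjuvanted vaccine 205/376 = 54.5% → the two-dose vaccine
65-plus: the two-dose vaccine 170/465 = 36.6%, the adjuvanted vaccine 7/27 = 25.9% → the two-dose vaccine
Overall: the two-dose vaccine 207/520 = 39.8%, the adjuvanted vaccine 212/403 = 52.6% → the adjuvanted vaccine
The two-dose vaccine wins each age group but the adjuvanted vaccine wins overall — the comparison reverses. The two-dose vaccine's recipients skew toward 65-plus, which has a lower base rate.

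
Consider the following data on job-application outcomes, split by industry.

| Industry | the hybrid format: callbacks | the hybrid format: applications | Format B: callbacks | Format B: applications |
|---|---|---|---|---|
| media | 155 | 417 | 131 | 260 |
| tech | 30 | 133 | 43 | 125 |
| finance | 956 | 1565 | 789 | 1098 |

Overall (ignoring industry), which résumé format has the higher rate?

Media: the hybrid format 155/417 = 37.2%, Format B 131/260 = 50.4% → Format B
Tech: the hybrid format 30/133 = 22.6%, Format B 43/125 = 34.4% → Format B
Finance: the hybrid format 956/1565 = 61.1%, Format B 789/1098 = 71.9% → Format B
Overall: the hybrid format 1141/2115 = 53.9%, Format B 963/1483 = 64.9% → Format B

Format B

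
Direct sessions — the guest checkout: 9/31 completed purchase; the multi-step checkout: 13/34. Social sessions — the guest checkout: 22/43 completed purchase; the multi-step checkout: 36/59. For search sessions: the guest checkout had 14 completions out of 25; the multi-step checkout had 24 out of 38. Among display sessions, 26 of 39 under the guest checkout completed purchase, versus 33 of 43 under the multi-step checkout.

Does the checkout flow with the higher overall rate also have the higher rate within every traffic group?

Yes

Direct: the guest checkout 9/31 = 29.0%, the multi-step checkout 13/34 = 38.2% → the multi-step checkout
Social: the guest checkout 22/43 = 51.2%, the multi-step checkout 36/59 = 61.0% → the multi-step checkout
Search: the guest checkout 14/25 = 56.0%, the multi-step checkout 24/38 = 63.2% → the multi-step checkout
Display: the guest checkout 26/39 = 66.7%, the multi-step checkout 33/43 = 76.7% → the multi-step checkout
Overall: the guest checkout 71/138 = 51.4%, the multi-step checkout 106/174 = 60.9% → the multi-step checkout
The multi-step checkout wins overall and in every traffic group — no reversal.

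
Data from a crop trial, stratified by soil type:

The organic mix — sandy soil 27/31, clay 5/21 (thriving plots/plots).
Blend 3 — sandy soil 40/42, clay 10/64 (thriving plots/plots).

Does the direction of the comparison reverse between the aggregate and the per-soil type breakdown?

No

Sandy soil: the organic mix 27/31 = 87.1%, Blend 3 40/42 = 95.2% → Blend 3
Clay: the organic mix 5/21 = 23.8%, Blend 3 10/64 = 15.6% → the organic mix
Overall: the organic mix 32/52 = 61.5%, Blend 3 50/106 = 47.2% → the organic mix
Neither sweeps: the organic mix wins 1 of 2 groups, Blend 3 wins 1. The organic mix wins overall but not every group — no Simpson reversal.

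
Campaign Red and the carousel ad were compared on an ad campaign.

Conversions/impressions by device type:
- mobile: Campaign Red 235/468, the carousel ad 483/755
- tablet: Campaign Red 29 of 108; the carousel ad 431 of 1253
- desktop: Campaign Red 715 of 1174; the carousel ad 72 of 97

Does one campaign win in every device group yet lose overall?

Yes

Mobile: Campaign Red 235/468 = 50.2%, the carousel ad 483/755 = 64.0% → the carousel ad
Tablet: Campaign Red 29/108 = 26.9%, the carousel ad 431/1253 = 34.4% → the carousel ad
Desktop: Campaign Red 715/1174 = 60.9%, the carousel ad 72/97 = 74.2% → the carousel ad
Overall: Campaign Red 979/1750 = 55.9%, the carousel ad 986/2105 = 46.8% → Campaign Red
The carousel ad wins each device group but Campaign Red wins overall — the comparison reverses. The carousel ad's impressions skew toward tablet, which has a lower base rate.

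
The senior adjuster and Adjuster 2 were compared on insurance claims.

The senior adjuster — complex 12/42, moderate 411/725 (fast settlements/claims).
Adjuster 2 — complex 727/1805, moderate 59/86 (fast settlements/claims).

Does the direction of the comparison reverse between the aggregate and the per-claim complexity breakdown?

Yes

Complex: the senior adjuster 12/42 = 28.6%, Adjuster 2 727/1805 = 40.3% → Adjuster 2
Moderate: the senior adjuster 411/725 = 56.7%, Adjuster 2 59/86 = 68.6% → Adjuster 2
Overall: the senior adjuster 423/767 = 55.1%, Adjuster 2 786/1891 = 41.6% → the senior adjuster
Adjuster 2 wins each claim group but the senior adjuster wins overall — the comparison reverses. Adjuster 2's claims skew toward complex, which has a lower base rate.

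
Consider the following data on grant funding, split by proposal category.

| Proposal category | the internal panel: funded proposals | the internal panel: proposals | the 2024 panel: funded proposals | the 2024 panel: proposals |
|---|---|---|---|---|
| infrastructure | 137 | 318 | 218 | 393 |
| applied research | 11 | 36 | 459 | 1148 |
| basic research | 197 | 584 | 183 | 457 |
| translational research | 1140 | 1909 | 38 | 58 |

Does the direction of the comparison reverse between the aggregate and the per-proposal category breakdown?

Yes

Infrastructure: the internal panel 137/318 = 43.1%, the 2024 panel 218/393 = 55.5% → the 2024 panel
Applied research: the internal panel 11/36 = 30.6%, the 2024 panel 459/1148 = 40.0% → the 2024 panel
Basic research: the internal panel 197/584 = 33.7%, the 2024 panel 183/457 = 40.0% → the 2024 panel
Translational research: the internal panel 1140/1909 = 59.7%, the 2024 panel 38/58 = 65.5% → the 2024 panel
Overall: the internal panel 1485/2847 = 52.2%, the 2024 panel 898/2056 = 43.7% → the internal panel
The 2024 panel wins each proposal group but the internal panel wins overall — the comparison reverses. The 2024 panel's proposals skew toward applied research, which has a lower base rate.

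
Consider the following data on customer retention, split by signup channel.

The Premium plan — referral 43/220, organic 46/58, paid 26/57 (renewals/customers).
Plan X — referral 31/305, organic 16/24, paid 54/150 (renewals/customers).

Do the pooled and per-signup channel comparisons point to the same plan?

Yes

Referral: the Premium plan 43/220 = 19.5%, Plan X 31/305 = 10.2% → the Premium plan
Organic: the Premium plan 46/58 = 79.3%, Plan X 16/24 = 66.7% → the Premium plan
Paid: the Premium plan 26/57 = 45.6%, Plan X 54/150 = 36.0% → the Premium plan
Overall: the Premium plan 115/335 = 34.3%, Plan X 101/479 = 21.1% → the Premium plan
The Premium plan wins overall and in every signup group — no reversal.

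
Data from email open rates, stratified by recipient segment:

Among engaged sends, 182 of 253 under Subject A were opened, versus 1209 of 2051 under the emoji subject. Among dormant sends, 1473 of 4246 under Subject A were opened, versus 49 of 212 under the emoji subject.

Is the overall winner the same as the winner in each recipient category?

Engaged: Subject A 182/253 = 71.9%, the emoji subject 1209/2051 = 58.9% → Subject A
Dormant: Subject A 1473/4246 = 34.7%, the emoji subject 49/212 = 23.1% → Subject A
Overall: Subject A 1655/4499 = 36.8%, the emoji subject 1258/2263 = 55.6% → the emoji subject
Subject A wins each recipient group but the emoji subject wins overall — the comparison reverses. Subject A's sends skew toward dormant, which has a lower base rate.

No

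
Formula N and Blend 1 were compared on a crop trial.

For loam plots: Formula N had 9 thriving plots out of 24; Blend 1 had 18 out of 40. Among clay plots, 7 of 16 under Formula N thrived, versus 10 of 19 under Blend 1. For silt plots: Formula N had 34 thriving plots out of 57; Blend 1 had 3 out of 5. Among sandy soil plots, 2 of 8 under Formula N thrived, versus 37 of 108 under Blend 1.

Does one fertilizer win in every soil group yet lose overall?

Loam: Formula N 9/24 = 37.5%, Blend 1 18/40 = 45.0% → Blend 1
Clay: Formula N 7/16 = 43.8%, Blend 1 10/19 = 52.6% → Blend 1
Silt: Formula N 34/57 = 59.6%, Blend 1 3/5 = 60.0% → Blend 1
Sandy soil: Formula N 2/8 = 25.0%, Blend 1 37/108 = 34.3% → Blend 1
Overall: Formula N 52/105 = 49.5%, Blend 1 68/172 = 39.5% → Formula N
Blend 1 wins each soil group but Formula N wins overall — the comparison reverses. Blend 1's plots skew toward sandy soil, which has a lower base rate.

Yes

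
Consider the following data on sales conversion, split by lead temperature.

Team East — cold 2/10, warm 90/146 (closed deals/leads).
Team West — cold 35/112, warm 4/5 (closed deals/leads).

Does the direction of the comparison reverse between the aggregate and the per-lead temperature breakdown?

Yes

Cold: Team East 2/10 = 20.0%, Team West 35/112 = 31.2% → Team West
Warm: Team East 90/146 = 61.6%, Team West 4/5 = 80.0% → Team West
Overall: Team East 92/156 = 59.0%, Team West 39/117 = 33.3% → Team East
Team West wins each lead group but Team East wins overall — the comparison reverses. Team West's leads skew toward cold, which has a lower base rate.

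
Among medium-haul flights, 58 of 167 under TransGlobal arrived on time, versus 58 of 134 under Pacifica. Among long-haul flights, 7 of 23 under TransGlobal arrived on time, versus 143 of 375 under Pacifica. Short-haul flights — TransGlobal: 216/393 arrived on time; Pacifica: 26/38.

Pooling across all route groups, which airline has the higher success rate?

TransGlobal

Medium-haul: TransGlobal 58/167 = 34.7%, Pacifica 58/134 = 43.3% → Pacifica
Long-haul: TransGlobal 7/23 = 30.4%, Pacifica 143/375 = 38.1% → Pacifica
Short-haul: TransGlobal 216/393 = 55.0%, Pacifica 26/38 = 68.4% → Pacifica
Overall: TransGlobal 281/583 = 48.2%, Pacifica 227/547 = 41.5% → TransGlobal
(Pacifica wins every route group but TransGlobal wins overall — Pacifica's flights skew toward the low-rate long-haul group.)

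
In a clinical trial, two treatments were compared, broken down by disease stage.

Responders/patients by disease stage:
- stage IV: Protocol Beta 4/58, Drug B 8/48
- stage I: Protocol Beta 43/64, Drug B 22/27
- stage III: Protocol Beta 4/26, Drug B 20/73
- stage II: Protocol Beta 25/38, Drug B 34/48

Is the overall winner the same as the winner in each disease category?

Yes

Stage IV: Protocol Beta 4/58 = 6.9%, Drug B 8/48 = 16.7% → Drug B
Stage I: Protocol Beta 43/64 = 67.2%, Drug B 22/27 = 81.5% → Drug B
Stage III: Protocol Beta 4/26 = 15.4%, Drug B 20/73 = 27.4% → Drug B
Stage II: Protocol Beta 25/38 = 65.8%, Drug B 34/48 = 70.8% → Drug B
Overall: Protocol Beta 76/186 = 40.9%, Drug B 84/196 = 42.9% → Drug B
Drug B wins overall and in every disease group — no reversal.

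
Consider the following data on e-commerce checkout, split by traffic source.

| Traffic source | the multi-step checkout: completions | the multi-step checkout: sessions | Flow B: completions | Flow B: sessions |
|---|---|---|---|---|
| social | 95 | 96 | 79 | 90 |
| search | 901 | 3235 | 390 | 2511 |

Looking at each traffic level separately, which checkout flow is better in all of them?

the multi-step checkout

Social: the multi-step checkout 95/96 = 99.0%, Flow B 79/90 = 87.8% → the multi-step checkout
Search: the multi-step checkout 901/3235 = 27.9%, Flow B 390/2511 = 15.5% → the multi-step checkout
The multi-step checkout has the higher rate in both groups.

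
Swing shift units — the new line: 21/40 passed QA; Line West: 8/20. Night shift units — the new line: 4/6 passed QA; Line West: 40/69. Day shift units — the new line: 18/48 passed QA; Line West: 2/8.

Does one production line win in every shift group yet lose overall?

Swing shift: the new line 21/40 = 52.5%, Line West 8/20 = 40.0% → the new line
Night shift: the new line 4/6 = 66.7%, Line West 40/69 = 58.0% → the new line
Day shift: the new line 18/48 = 37.5%, Line West 2/8 = 25.0% → the new line
Overall: the new line 43/94 = 45.7%, Line West 50/97 = 51.5% → Line West
The new line wins each shift group but Line West wins overall — the comparison reverses. The new line's units skew toward day shift, which has a lower base rate.

Yes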